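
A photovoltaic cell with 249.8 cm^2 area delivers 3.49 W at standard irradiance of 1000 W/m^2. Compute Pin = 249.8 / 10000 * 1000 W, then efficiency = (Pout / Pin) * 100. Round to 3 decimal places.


First compute the input power:
  Pin = area_cm2 / 10000 * G = 249.8 / 10000 * 1000 = 24.98 W
Then compute efficiency:
  Efficiency = (Pout / Pin) * 100 = (3.49 / 24.98) * 100
  Efficiency = 13.971%

13.971


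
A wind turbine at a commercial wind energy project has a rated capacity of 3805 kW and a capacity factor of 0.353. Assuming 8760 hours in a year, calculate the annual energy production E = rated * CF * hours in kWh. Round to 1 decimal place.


Annual energy = rated_kW * capacity_factor * hours_per_year
Given: P_rated = 3805 kW, CF = 0.353, hours = 8760
E = 3805 * 0.353 * 8760
E = 11766125.4 kWh

11766125.4


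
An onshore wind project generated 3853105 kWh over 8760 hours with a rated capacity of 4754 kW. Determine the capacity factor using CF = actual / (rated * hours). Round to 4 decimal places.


Capacity factor = actual output / maximum possible output
Maximum possible = rated * hours = 4754 * 8760 = 41645040 kWh
CF = 3853105 / 41645040
CF = 0.0925

0.0925


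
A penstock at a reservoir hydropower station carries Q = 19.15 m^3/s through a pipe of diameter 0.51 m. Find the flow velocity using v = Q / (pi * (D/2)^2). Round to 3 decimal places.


Compute pipe cross-sectional area:
  A = pi * (D/2)^2 = pi * (0.51/2)^2 = 0.2043 m^2
Calculate velocity:
  v = Q / A = 19.15 / 0.2043
  v = 93.743 m/s

93.743


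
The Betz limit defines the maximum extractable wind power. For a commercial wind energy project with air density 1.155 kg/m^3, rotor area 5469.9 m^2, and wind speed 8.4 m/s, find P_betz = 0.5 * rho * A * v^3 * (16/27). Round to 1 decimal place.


The Betz coefficient Cp_max = 16/27 = 0.5926
v^3 = 8.4^3 = 592.704
P_betz = 0.5 * rho * A * v^3 * Cp_max
P_betz = 0.5 * 1.155 * 5469.9 * 592.704 * 0.5926
P_betz = 1109495.3 W

1109495.3


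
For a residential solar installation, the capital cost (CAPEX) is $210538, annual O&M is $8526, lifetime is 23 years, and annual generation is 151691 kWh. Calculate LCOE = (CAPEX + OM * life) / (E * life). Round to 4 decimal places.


Total cost = CAPEX + OM * lifetime = 210538 + 8526 * 23 = 210538 + 196098 = 406636
Total generation = annual * lifetime = 151691 * 23 = 3488893 kWh
LCOE = 406636 / 3488893
LCOE = 0.1166 $/kWh

0.1166


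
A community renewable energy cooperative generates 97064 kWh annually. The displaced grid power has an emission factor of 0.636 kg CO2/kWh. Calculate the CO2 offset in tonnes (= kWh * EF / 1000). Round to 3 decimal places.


CO2 offset in kg = generation * emission_factor
CO2 offset = 97064 * 0.636 = 61732.7 kg
Convert to tonnes:
  CO2 offset = 61732.7 / 1000 = 61.733 tonnes

61.733


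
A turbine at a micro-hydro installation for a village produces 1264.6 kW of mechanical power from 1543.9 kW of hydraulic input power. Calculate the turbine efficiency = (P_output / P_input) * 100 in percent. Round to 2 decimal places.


Turbine efficiency = (output power / input power) * 100
eta = (1264.6 / 1543.9) * 100
eta = 81.91%

81.91


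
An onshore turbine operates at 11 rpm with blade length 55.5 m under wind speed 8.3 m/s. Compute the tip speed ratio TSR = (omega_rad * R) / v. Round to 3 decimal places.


Convert rotational speed to rad/s:
  omega = 11 * 2 * pi / 60 = 1.1519 rad/s
Compute tip speed:
  v_tip = omega * R = 1.1519 * 55.5 = 63.931 m/s
Tip speed ratio:
  TSR = v_tip / v_wind = 63.931 / 8.3 = 7.703

7.703


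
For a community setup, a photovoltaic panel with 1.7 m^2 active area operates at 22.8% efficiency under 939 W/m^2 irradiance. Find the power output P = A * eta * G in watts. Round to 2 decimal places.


Use the solar power formula P = A * eta * G.
Given: A = 1.7 m^2, eta = 0.228, G = 939 W/m^2
P = 1.7 * 0.228 * 939
P = 363.96 W

363.96


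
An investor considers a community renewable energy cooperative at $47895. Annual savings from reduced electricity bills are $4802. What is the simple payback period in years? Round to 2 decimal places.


Simple payback period = initial cost / annual savings
Payback = 47895 / 4802
Payback = 9.97 years

9.97


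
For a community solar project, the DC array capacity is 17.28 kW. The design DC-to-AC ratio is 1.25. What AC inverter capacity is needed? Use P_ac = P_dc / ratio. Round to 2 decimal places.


The inverter AC capacity is determined by the DC/AC ratio.
Given: P_dc = 17.28 kW, DC/AC ratio = 1.25
P_ac = P_dc / ratio = 17.28 / 1.25
P_ac = 13.82 kW

13.82


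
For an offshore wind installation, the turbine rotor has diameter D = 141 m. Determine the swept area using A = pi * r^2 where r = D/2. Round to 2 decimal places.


Compute the rotor radius:
  r = D / 2 = 141 / 2 = 70.5 m
Calculate swept area:
  A = pi * r^2 = pi * 70.5^2
  A = 15614.50 m^2

15614.50


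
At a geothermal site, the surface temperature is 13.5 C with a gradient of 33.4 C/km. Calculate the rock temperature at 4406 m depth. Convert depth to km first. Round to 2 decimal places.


Convert depth to km: 4406 / 1000 = 4.406 km
Temperature increase = gradient * depth_km = 33.4 * 4.406 = 147.16 C
Temperature at depth = T_surface + delta_T = 13.5 + 147.16
T = 160.66 C

160.66


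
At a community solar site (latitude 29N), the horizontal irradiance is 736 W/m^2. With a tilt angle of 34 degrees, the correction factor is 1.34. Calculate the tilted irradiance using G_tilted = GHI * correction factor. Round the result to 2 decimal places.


Identify the given values:
  GHI = 736 W/m^2, tilt correction factor = 1.34
Apply the formula G_tilted = GHI * factor:
  G_tilted = 736 * 1.34
  G_tilted = 986.24 W/m^2

986.24


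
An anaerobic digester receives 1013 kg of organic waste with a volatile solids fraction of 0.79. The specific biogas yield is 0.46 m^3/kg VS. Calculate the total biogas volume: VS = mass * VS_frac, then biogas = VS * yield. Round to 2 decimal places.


Compute volatile solids:
  VS = mass * VS_fraction = 1013 * 0.79 = 800.27 kg
Calculate biogas volume:
  Biogas = VS * specific_yield = 800.27 * 0.46
  Biogas = 368.12 m^3

368.12


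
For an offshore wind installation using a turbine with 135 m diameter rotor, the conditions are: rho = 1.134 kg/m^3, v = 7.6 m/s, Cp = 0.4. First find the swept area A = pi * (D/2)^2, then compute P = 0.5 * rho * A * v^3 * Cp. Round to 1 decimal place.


Step 1 -- Compute swept area:
  A = pi * (D/2)^2 = pi * (135/2)^2 = 14313.88 m^2
Step 2 -- Apply wind power equation:
  P = 0.5 * rho * A * v^3 * Cp
  v^3 = 7.6^3 = 438.976
  P = 0.5 * 1.134 * 14313.88 * 438.976 * 0.4
  P = 1425086.6 W

1425086.6


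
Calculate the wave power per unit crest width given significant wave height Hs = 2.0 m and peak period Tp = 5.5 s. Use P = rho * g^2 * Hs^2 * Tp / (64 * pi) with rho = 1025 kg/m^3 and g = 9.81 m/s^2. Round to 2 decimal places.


Apply wave power formula:
  g^2 = 9.81^2 = 96.2361
  Hs^2 = 2.0^2 = 4.0
  Numerator = rho * g^2 * Hs^2 * Tp = 1025 * 96.2361 * 4.0 * 5.5 = 2170124.06
  Denominator = 64 * pi = 201.0619
  P = 2170124.06 / 201.0619 = 10793.31 W/m

10793.31


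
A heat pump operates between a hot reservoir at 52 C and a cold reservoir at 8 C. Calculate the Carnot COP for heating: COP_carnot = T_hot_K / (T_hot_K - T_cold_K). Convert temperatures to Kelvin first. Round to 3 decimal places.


Convert to Kelvin:
  T_hot = 52 + 273.15 = 325.15 K
  T_cold = 8 + 273.15 = 281.15 K
Apply Carnot COP formula:
  COP = T_hot_K / (T_hot_K - T_cold_K) = 325.15 / 44.0
  COP = 7.390

7.390


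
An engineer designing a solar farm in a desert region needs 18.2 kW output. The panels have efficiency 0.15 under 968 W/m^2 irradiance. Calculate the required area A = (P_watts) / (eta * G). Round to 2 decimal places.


Convert target power to watts: P = 18.2 * 1000 = 18200.0 W
Compute denominator: eta * G = 0.15 * 968 = 145.2
Required area A = P / (eta * G) = 18200.0 / 145.2
A = 125.34 m^2

125.34


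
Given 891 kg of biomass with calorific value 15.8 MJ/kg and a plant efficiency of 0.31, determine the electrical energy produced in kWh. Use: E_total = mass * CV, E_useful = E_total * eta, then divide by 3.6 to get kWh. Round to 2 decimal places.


Total energy = mass * CV = 891 * 15.8 = 14077.8 MJ
Useful energy = total * eta = 14077.8 * 0.31 = 4364.12 MJ
Convert to kWh: 4364.12 / 3.6
Useful energy = 1212.26 kWh

1212.26


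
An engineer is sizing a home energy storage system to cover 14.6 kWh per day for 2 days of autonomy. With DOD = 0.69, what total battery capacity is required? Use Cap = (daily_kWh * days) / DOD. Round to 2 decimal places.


Total energy needed = daily * days = 14.6 * 2 = 29.2 kWh
Account for depth of discharge:
  Cap = total_energy / DOD = 29.2 / 0.69
  Cap = 42.32 kWh

42.32


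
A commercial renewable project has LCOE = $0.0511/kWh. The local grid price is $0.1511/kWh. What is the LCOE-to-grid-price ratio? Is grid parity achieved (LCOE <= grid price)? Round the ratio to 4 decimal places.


Compare LCOE to grid price:
  LCOE = $0.0511/kWh, Grid price = $0.1511/kWh
  Ratio = LCOE / grid_price = 0.0511 / 0.1511 = 0.3382
  Grid parity achieved (ratio <= 1)? yes

0.3382


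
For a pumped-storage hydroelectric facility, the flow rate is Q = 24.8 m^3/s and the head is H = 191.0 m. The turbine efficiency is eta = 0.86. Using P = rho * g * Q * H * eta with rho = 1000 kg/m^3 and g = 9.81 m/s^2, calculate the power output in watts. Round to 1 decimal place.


Apply the hydropower formula P = rho * g * Q * H * eta
rho * g = 1000 * 9.81 = 9810.0
P = 9810.0 * 24.8 * 191.0 * 0.86
P = 39962486.9 W

39962486.9


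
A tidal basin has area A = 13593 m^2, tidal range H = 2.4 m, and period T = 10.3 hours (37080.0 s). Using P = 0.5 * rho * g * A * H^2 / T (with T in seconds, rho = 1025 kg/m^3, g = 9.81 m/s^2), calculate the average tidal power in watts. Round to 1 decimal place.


Convert period to seconds: T = 10.3 * 3600 = 37080.0 s
H^2 = 2.4^2 = 5.76
P = 0.5 * rho * g * A * H^2 / T
P = 0.5 * 1025 * 9.81 * 13593 * 5.76 / 37080.0
P = 10616.0 W

10616.0


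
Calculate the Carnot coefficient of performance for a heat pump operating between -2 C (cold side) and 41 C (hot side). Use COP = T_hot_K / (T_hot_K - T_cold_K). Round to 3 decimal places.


Convert to Kelvin:
  T_hot = 41 + 273.15 = 314.15 K
  T_cold = -2 + 273.15 = 271.15 K
Apply Carnot COP formula:
  COP = T_hot_K / (T_hot_K - T_cold_K) = 314.15 / 43.0
  COP = 7.306

7.306


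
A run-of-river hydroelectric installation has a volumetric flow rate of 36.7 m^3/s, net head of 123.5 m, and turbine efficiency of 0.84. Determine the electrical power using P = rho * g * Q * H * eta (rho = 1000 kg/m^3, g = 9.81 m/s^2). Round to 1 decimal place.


Apply the hydropower formula P = rho * g * Q * H * eta
rho * g = 1000 * 9.81 = 9810.0
P = 9810.0 * 36.7 * 123.5 * 0.84
P = 37349201.0 W

37349201.0


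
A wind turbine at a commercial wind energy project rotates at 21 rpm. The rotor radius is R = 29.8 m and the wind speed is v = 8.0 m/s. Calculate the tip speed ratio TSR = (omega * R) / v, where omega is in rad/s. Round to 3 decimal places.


Convert rotational speed to rad/s:
  omega = 21 * 2 * pi / 60 = 2.1991 rad/s
Compute tip speed:
  v_tip = omega * R = 2.1991 * 29.8 = 65.534 m/s
Tip speed ratio:
  TSR = v_tip / v_wind = 65.534 / 8.0 = 8.192

8.192


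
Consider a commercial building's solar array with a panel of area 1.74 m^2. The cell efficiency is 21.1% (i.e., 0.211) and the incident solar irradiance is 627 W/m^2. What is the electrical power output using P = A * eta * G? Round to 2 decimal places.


Use the solar power formula P = A * eta * G.
Given: A = 1.74 m^2, eta = 0.211, G = 627 W/m^2
P = 1.74 * 0.211 * 627
P = 230.20 W

230.20


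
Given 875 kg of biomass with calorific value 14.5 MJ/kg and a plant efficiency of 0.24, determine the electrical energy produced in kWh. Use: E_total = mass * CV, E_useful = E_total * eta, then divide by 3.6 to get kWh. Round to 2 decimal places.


Total energy = mass * CV = 875 * 14.5 = 12687.5 MJ
Useful energy = total * eta = 12687.5 * 0.24 = 3045.0 MJ
Convert to kWh: 3045.0 / 3.6
Useful energy = 845.83 kWh

845.83


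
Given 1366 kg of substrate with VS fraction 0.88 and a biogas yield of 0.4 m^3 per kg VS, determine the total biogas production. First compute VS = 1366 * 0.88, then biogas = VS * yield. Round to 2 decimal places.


Compute volatile solids:
  VS = mass * VS_fraction = 1366 * 0.88 = 1202.08 kg
Calculate biogas volume:
  Biogas = VS * specific_yield = 1202.08 * 0.4
  Biogas = 480.83 m^3

480.83


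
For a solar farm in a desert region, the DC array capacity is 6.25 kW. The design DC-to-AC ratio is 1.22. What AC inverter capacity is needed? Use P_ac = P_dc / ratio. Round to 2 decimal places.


The inverter AC capacity is determined by the DC/AC ratio.
Given: P_dc = 6.25 kW, DC/AC ratio = 1.22
P_ac = P_dc / ratio = 6.25 / 1.22
P_ac = 5.12 kW

5.12


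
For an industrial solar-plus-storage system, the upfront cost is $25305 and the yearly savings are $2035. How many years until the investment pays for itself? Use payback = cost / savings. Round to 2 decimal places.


Simple payback period = initial cost / annual savings
Payback = 25305 / 2035
Payback = 12.43 years

12.43


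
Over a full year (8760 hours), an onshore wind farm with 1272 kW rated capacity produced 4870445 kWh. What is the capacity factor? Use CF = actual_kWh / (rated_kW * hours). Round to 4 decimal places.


Capacity factor = actual output / maximum possible output
Maximum possible = rated * hours = 1272 * 8760 = 11142720 kWh
CF = 4870445 / 11142720
CF = 0.4371

0.4371


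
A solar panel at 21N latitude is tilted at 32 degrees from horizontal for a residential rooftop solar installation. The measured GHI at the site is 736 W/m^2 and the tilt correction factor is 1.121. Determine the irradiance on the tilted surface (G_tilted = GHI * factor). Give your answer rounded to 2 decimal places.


Identify the given values:
  GHI = 736 W/m^2, tilt correction factor = 1.121
Apply the formula G_tilted = GHI * factor:
  G_tilted = 736 * 1.121
  G_tilted = 825.06 W/m^2

825.06


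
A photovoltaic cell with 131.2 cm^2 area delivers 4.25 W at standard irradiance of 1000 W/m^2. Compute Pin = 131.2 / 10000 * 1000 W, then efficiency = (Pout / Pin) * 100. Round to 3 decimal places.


First compute the input power:
  Pin = area_cm2 / 10000 * G = 131.2 / 10000 * 1000 = 13.12 W
Then compute efficiency:
  Efficiency = (Pout / Pin) * 100 = (4.25 / 13.12) * 100
  Efficiency = 32.393%

32.393


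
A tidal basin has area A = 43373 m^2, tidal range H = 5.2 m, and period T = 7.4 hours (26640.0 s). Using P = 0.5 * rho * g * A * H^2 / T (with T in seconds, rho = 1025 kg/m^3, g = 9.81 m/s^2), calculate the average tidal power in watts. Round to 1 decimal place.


Convert period to seconds: T = 7.4 * 3600 = 26640.0 s
H^2 = 5.2^2 = 27.04
P = 0.5 * rho * g * A * H^2 / T
P = 0.5 * 1025 * 9.81 * 43373 * 27.04 / 26640.0
P = 221337.4 W

221337.4


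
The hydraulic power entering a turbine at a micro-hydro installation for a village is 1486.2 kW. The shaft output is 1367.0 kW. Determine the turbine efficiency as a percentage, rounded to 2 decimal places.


Turbine efficiency = (output power / input power) * 100
eta = (1367.0 / 1486.2) * 100
eta = 91.98%

91.98


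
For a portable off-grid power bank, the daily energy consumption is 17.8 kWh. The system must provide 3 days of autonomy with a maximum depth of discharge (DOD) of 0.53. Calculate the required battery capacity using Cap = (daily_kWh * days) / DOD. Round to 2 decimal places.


Total energy needed = daily * days = 17.8 * 3 = 53.4 kWh
Account for depth of discharge:
  Cap = total_energy / DOD = 53.4 / 0.53
  Cap = 100.75 kWh

100.75


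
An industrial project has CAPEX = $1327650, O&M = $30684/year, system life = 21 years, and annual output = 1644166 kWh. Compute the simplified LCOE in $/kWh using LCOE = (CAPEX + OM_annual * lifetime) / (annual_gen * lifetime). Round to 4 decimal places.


Total cost = CAPEX + OM * lifetime = 1327650 + 30684 * 21 = 1327650 + 644364 = 1972014
Total generation = annual * lifetime = 1644166 * 21 = 34527486 kWh
LCOE = 1972014 / 34527486
LCOE = 0.0571 $/kWh

0.0571


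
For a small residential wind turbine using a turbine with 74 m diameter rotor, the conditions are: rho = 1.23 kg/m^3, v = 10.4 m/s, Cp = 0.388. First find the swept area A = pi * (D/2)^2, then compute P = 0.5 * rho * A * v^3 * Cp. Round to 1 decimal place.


Step 1 -- Compute swept area:
  A = pi * (D/2)^2 = pi * (74/2)^2 = 4300.84 m^2
Step 2 -- Apply wind power equation:
  P = 0.5 * rho * A * v^3 * Cp
  v^3 = 10.4^3 = 1124.864
  P = 0.5 * 1.23 * 4300.84 * 1124.864 * 0.388
  P = 1154410.3 W

1154410.3


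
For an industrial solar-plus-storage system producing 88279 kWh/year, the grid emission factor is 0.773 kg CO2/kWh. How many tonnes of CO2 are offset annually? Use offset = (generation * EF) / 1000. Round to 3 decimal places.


CO2 offset in kg = generation * emission_factor
CO2 offset = 88279 * 0.773 = 68239.67 kg
Convert to tonnes:
  CO2 offset = 68239.67 / 1000 = 68.240 tonnes

68.240


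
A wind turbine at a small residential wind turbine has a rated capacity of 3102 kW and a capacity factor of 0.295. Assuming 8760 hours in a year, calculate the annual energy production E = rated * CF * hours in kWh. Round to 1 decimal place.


Annual energy = rated_kW * capacity_factor * hours_per_year
Given: P_rated = 3102 kW, CF = 0.295, hours = 8760
E = 3102 * 0.295 * 8760
E = 8016188.4 kWh

8016188.4


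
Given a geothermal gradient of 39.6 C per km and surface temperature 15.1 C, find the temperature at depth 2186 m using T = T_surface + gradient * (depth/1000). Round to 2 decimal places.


Convert depth to km: 2186 / 1000 = 2.186 km
Temperature increase = gradient * depth_km = 39.6 * 2.186 = 86.57 C
Temperature at depth = T_surface + delta_T = 15.1 + 86.57
T = 101.67 C

101.67


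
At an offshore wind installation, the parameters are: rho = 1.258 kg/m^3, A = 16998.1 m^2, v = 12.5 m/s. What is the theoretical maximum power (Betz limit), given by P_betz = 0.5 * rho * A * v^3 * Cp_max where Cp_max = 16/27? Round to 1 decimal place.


The Betz coefficient Cp_max = 16/27 = 0.5926
v^3 = 12.5^3 = 1953.125
P_betz = 0.5 * rho * A * v^3 * Cp_max
P_betz = 0.5 * 1.258 * 16998.1 * 1953.125 * 0.5926
P_betz = 12374774.2 W

12374774.2


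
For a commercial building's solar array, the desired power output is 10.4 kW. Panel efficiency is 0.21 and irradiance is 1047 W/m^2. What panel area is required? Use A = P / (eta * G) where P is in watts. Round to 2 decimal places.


Convert target power to watts: P = 10.4 * 1000 = 10400.0 W
Compute denominator: eta * G = 0.21 * 1047 = 219.87
Required area A = P / (eta * G) = 10400.0 / 219.87
A = 47.30 m^2

47.30


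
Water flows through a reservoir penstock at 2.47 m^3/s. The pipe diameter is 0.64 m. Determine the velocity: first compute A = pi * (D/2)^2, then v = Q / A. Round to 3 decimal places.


Compute pipe cross-sectional area:
  A = pi * (D/2)^2 = pi * (0.64/2)^2 = 0.3217 m^2
Calculate velocity:
  v = Q / A = 2.47 / 0.3217
  v = 7.678 m/s

7.678


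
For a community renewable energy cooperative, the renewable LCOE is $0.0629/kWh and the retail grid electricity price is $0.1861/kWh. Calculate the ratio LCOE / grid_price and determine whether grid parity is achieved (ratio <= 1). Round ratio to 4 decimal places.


Compare LCOE to grid price:
  LCOE = $0.0629/kWh, Grid price = $0.1861/kWh
  Ratio = LCOE / grid_price = 0.0629 / 0.1861 = 0.3380
  Grid parity achieved (ratio <= 1)? yes

0.3380


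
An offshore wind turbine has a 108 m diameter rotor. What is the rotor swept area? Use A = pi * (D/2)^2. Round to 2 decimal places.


Compute the rotor radius:
  r = D / 2 = 108 / 2 = 54.0 m
Calculate swept area:
  A = pi * r^2 = pi * 54.0^2
  A = 9160.88 m^2

9160.88


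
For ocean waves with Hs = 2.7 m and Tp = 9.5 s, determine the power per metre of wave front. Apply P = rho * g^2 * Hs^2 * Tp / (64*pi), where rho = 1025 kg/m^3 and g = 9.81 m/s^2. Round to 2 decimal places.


Apply wave power formula:
  g^2 = 9.81^2 = 96.2361
  Hs^2 = 2.7^2 = 7.29
  Numerator = rho * g^2 * Hs^2 * Tp = 1025 * 96.2361 * 7.29 * 9.5 = 6831451.88
  Denominator = 64 * pi = 201.0619
  P = 6831451.88 / 201.0619 = 33976.85 W/m

33976.85


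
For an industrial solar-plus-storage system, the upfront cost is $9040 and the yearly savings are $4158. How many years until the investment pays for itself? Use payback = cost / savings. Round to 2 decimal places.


Simple payback period = initial cost / annual savings
Payback = 9040 / 4158
Payback = 2.17 years

2.17


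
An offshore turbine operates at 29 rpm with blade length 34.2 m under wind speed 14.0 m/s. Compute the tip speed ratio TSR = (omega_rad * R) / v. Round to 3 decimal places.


Convert rotational speed to rad/s:
  omega = 29 * 2 * pi / 60 = 3.0369 rad/s
Compute tip speed:
  v_tip = omega * R = 3.0369 * 34.2 = 103.861 m/s
Tip speed ratio:
  TSR = v_tip / v_wind = 103.861 / 14.0 = 7.419

7.419


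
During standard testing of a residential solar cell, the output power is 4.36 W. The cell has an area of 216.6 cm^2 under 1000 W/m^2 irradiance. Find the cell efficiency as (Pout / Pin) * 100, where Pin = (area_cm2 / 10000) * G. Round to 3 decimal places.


First compute the input power:
  Pin = area_cm2 / 10000 * G = 216.6 / 10000 * 1000 = 21.66 W
Then compute efficiency:
  Efficiency = (Pout / Pin) * 100 = (4.36 / 21.66) * 100
  Efficiency = 20.129%

20.129


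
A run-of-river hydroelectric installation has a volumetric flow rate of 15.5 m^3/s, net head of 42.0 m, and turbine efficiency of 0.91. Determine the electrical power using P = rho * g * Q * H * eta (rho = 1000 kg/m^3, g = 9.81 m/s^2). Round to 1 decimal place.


Apply the hydropower formula P = rho * g * Q * H * eta
rho * g = 1000 * 9.81 = 9810.0
P = 9810.0 * 15.5 * 42.0 * 0.91
P = 5811542.1 W

5811542.1


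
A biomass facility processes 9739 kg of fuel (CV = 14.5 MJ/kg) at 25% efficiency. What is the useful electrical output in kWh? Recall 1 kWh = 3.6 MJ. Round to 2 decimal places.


Total energy = mass * CV = 9739 * 14.5 = 141215.5 MJ
Useful energy = total * eta = 141215.5 * 0.25 = 35303.88 MJ
Convert to kWh: 35303.88 / 3.6
Useful energy = 9806.63 kWh

9806.63


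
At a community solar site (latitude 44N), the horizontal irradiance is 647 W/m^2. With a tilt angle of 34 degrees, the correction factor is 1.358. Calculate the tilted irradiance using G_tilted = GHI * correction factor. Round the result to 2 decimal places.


Identify the given values:
  GHI = 647 W/m^2, tilt correction factor = 1.358
Apply the formula G_tilted = GHI * factor:
  G_tilted = 647 * 1.358
  G_tilted = 878.63 W/m^2

878.63


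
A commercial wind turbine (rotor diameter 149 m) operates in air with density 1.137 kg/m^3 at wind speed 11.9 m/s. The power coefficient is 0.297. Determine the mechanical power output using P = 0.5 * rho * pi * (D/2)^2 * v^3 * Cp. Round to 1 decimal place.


Step 1 -- Compute swept area:
  A = pi * (D/2)^2 = pi * (149/2)^2 = 17436.62 m^2
Step 2 -- Apply wind power equation:
  P = 0.5 * rho * A * v^3 * Cp
  v^3 = 11.9^3 = 1685.159
  P = 0.5 * 1.137 * 17436.62 * 1685.159 * 0.297
  P = 4961239.8 W

4961239.8


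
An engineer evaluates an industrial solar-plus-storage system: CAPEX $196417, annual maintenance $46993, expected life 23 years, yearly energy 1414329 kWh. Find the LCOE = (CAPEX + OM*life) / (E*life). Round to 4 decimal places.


Total cost = CAPEX + OM * lifetime = 196417 + 46993 * 23 = 196417 + 1080839 = 1277256
Total generation = annual * lifetime = 1414329 * 23 = 32529567 kWh
LCOE = 1277256 / 32529567
LCOE = 0.0393 $/kWh

0.0393


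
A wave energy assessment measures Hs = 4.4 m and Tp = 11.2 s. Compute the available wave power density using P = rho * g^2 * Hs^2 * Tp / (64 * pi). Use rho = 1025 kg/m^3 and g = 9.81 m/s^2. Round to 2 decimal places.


Apply wave power formula:
  g^2 = 9.81^2 = 96.2361
  Hs^2 = 4.4^2 = 19.36
  Numerator = rho * g^2 * Hs^2 * Tp = 1025 * 96.2361 * 19.36 * 11.2 = 21388742.69
  Denominator = 64 * pi = 201.0619
  P = 21388742.69 / 201.0619 = 106378.88 W/m

106378.88


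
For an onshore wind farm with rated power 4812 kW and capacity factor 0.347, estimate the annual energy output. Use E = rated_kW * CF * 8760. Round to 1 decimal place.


Annual energy = rated_kW * capacity_factor * hours_per_year
Given: P_rated = 4812 kW, CF = 0.347, hours = 8760
E = 4812 * 0.347 * 8760
E = 14627132.6 kWh

14627132.6


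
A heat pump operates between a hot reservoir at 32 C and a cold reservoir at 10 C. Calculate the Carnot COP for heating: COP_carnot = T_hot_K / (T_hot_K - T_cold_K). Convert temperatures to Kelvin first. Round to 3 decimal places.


Convert to Kelvin:
  T_hot = 32 + 273.15 = 305.15 K
  T_cold = 10 + 273.15 = 283.15 K
Apply Carnot COP formula:
  COP = T_hot_K / (T_hot_K - T_cold_K) = 305.15 / 22.0
  COP = 13.870

13.870


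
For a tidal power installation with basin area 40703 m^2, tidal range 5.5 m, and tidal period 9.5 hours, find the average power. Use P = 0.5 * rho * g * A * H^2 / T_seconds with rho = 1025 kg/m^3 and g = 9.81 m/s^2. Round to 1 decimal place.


Convert period to seconds: T = 9.5 * 3600 = 34200.0 s
H^2 = 5.5^2 = 30.25
P = 0.5 * rho * g * A * H^2 / T
P = 0.5 * 1025 * 9.81 * 40703 * 30.25 / 34200.0
P = 181004.2 W

181004.2


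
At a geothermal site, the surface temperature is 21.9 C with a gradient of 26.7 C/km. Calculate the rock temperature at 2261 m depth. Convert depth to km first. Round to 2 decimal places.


Convert depth to km: 2261 / 1000 = 2.261 km
Temperature increase = gradient * depth_km = 26.7 * 2.261 = 60.37 C
Temperature at depth = T_surface + delta_T = 21.9 + 60.37
T = 82.27 C

82.27


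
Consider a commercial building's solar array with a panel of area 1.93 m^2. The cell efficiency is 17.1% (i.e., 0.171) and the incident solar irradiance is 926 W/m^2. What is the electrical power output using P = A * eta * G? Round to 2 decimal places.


Use the solar power formula P = A * eta * G.
Given: A = 1.93 m^2, eta = 0.171, G = 926 W/m^2
P = 1.93 * 0.171 * 926
P = 305.61 W

305.61


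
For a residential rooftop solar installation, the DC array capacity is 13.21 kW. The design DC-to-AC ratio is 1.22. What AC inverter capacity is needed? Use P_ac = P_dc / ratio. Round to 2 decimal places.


The inverter AC capacity is determined by the DC/AC ratio.
Given: P_dc = 13.21 kW, DC/AC ratio = 1.22
P_ac = P_dc / ratio = 13.21 / 1.22
P_ac = 10.83 kW

10.83


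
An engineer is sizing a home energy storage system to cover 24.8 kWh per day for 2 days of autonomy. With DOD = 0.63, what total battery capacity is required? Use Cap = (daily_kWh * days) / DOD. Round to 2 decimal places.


Total energy needed = daily * days = 24.8 * 2 = 49.6 kWh
Account for depth of discharge:
  Cap = total_energy / DOD = 49.6 / 0.63
  Cap = 78.73 kWh

78.73


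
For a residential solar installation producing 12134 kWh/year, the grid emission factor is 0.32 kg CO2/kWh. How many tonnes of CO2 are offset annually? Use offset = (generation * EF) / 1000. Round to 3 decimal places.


CO2 offset in kg = generation * emission_factor
CO2 offset = 12134 * 0.32 = 3882.88 kg
Convert to tonnes:
  CO2 offset = 3882.88 / 1000 = 3.883 tonnes

3.883


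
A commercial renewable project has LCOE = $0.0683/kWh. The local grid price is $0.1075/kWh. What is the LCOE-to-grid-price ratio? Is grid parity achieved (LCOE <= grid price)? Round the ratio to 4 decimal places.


Compare LCOE to grid price:
  LCOE = $0.0683/kWh, Grid price = $0.1075/kWh
  Ratio = LCOE / grid_price = 0.0683 / 0.1075 = 0.6353
  Grid parity achieved (ratio <= 1)? yes

0.6353


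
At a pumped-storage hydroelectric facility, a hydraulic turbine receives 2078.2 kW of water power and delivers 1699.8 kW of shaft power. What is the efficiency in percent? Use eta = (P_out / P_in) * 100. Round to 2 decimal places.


Turbine efficiency = (output power / input power) * 100
eta = (1699.8 / 2078.2) * 100
eta = 81.79%

81.79


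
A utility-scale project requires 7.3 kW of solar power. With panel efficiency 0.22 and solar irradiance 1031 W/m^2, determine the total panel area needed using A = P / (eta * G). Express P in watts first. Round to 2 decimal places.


Convert target power to watts: P = 7.3 * 1000 = 7300.0 W
Compute denominator: eta * G = 0.22 * 1031 = 226.82
Required area A = P / (eta * G) = 7300.0 / 226.82
A = 32.18 m^2

32.18


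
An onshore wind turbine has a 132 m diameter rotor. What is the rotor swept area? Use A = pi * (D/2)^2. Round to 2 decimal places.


Compute the rotor radius:
  r = D / 2 = 132 / 2 = 66.0 m
Calculate swept area:
  A = pi * r^2 = pi * 66.0^2
  A = 13684.78 m^2

13684.78


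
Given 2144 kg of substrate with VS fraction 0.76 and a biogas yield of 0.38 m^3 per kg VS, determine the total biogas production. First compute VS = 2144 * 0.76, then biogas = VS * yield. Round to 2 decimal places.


Compute volatile solids:
  VS = mass * VS_fraction = 2144 * 0.76 = 1629.44 kg
Calculate biogas volume:
  Biogas = VS * specific_yield = 1629.44 * 0.38
  Biogas = 619.19 m^3

619.19


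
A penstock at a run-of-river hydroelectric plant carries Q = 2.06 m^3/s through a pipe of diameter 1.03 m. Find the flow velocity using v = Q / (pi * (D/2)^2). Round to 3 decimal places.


Compute pipe cross-sectional area:
  A = pi * (D/2)^2 = pi * (1.03/2)^2 = 0.8332 m^2
Calculate velocity:
  v = Q / A = 2.06 / 0.8332
  v = 2.472 m/s

2.472


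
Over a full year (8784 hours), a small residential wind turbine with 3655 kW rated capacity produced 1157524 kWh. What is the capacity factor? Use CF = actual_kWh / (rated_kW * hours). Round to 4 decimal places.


Capacity factor = actual output / maximum possible output
Maximum possible = rated * hours = 3655 * 8784 = 32105520 kWh
CF = 1157524 / 32105520
CF = 0.0361

0.0361


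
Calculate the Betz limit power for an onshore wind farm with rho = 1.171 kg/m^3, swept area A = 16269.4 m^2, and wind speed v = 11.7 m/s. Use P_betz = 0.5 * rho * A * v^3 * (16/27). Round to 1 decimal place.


The Betz coefficient Cp_max = 16/27 = 0.5926
v^3 = 11.7^3 = 1601.613
P_betz = 0.5 * rho * A * v^3 * Cp_max
P_betz = 0.5 * 1.171 * 16269.4 * 1601.613 * 0.5926
P_betz = 9040912.0 W

9040912.0


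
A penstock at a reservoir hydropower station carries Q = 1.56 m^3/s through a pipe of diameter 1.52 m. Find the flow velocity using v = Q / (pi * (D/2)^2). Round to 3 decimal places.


Compute pipe cross-sectional area:
  A = pi * (D/2)^2 = pi * (1.52/2)^2 = 1.8146 m^2
Calculate velocity:
  v = Q / A = 1.56 / 1.8146
  v = 0.860 m/s

0.860


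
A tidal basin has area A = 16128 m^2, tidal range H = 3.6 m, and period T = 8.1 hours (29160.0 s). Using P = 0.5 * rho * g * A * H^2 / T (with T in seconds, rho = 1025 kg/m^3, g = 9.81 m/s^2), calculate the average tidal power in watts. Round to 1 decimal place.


Convert period to seconds: T = 8.1 * 3600 = 29160.0 s
H^2 = 3.6^2 = 12.96
P = 0.5 * rho * g * A * H^2 / T
P = 0.5 * 1025 * 9.81 * 16128 * 12.96 / 29160.0
P = 36038.0 W

36038.0


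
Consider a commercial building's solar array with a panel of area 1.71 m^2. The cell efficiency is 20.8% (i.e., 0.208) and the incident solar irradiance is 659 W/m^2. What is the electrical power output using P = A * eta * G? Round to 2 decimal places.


Use the solar power formula P = A * eta * G.
Given: A = 1.71 m^2, eta = 0.208, G = 659 W/m^2
P = 1.71 * 0.208 * 659
P = 234.39 W

234.39


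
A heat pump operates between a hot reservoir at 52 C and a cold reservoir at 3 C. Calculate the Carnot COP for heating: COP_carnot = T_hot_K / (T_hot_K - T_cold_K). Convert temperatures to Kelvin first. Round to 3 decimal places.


Convert to Kelvin:
  T_hot = 52 + 273.15 = 325.15 K
  T_cold = 3 + 273.15 = 276.15 K
Apply Carnot COP formula:
  COP = T_hot_K / (T_hot_K - T_cold_K) = 325.15 / 49.0
  COP = 6.636

6.636


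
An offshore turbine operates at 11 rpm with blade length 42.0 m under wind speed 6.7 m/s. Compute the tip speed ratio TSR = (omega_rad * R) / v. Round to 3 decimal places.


Convert rotational speed to rad/s:
  omega = 11 * 2 * pi / 60 = 1.1519 rad/s
Compute tip speed:
  v_tip = omega * R = 1.1519 * 42.0 = 48.381 m/s
Tip speed ratio:
  TSR = v_tip / v_wind = 48.381 / 6.7 = 7.221

7.221


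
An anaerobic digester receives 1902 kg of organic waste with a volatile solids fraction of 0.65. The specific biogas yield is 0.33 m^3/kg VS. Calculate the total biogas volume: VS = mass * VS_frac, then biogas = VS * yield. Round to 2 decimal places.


Compute volatile solids:
  VS = mass * VS_fraction = 1902 * 0.65 = 1236.3 kg
Calculate biogas volume:
  Biogas = VS * specific_yield = 1236.3 * 0.33
  Biogas = 407.98 m^3

407.98


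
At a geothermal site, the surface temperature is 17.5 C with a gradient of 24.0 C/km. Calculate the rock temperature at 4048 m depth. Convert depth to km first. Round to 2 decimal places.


Convert depth to km: 4048 / 1000 = 4.048 km
Temperature increase = gradient * depth_km = 24.0 * 4.048 = 97.15 C
Temperature at depth = T_surface + delta_T = 17.5 + 97.15
T = 114.65 C

114.65


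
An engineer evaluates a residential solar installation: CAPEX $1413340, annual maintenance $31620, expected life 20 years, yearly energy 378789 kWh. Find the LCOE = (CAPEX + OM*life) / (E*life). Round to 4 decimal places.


Total cost = CAPEX + OM * lifetime = 1413340 + 31620 * 20 = 1413340 + 632400 = 2045740
Total generation = annual * lifetime = 378789 * 20 = 7575780 kWh
LCOE = 2045740 / 7575780
LCOE = 0.2700 $/kWh

0.2700


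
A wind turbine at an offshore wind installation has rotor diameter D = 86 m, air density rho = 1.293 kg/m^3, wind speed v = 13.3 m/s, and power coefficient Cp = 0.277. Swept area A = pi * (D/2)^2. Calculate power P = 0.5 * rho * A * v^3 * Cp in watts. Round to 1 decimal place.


Step 1 -- Compute swept area:
  A = pi * (D/2)^2 = pi * (86/2)^2 = 5808.8 m^2
Step 2 -- Apply wind power equation:
  P = 0.5 * rho * A * v^3 * Cp
  v^3 = 13.3^3 = 2352.637
  P = 0.5 * 1.293 * 5808.8 * 2352.637 * 0.277
  P = 2447315.7 W

2447315.7


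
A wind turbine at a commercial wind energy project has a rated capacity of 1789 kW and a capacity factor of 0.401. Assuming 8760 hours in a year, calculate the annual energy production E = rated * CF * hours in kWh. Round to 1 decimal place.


Annual energy = rated_kW * capacity_factor * hours_per_year
Given: P_rated = 1789 kW, CF = 0.401, hours = 8760
E = 1789 * 0.401 * 8760
E = 6284327.6 kWh

6284327.6


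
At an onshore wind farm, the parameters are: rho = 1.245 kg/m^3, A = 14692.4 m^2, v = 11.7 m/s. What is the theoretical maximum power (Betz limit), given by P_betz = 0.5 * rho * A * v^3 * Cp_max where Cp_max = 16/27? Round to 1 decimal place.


The Betz coefficient Cp_max = 16/27 = 0.5926
v^3 = 11.7^3 = 1601.613
P_betz = 0.5 * rho * A * v^3 * Cp_max
P_betz = 0.5 * 1.245 * 14692.4 * 1601.613 * 0.5926
P_betz = 8680523.2 W

8680523.2


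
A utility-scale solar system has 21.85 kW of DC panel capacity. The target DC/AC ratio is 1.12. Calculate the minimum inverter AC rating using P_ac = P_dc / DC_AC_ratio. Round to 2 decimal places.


The inverter AC capacity is determined by the DC/AC ratio.
Given: P_dc = 21.85 kW, DC/AC ratio = 1.12
P_ac = P_dc / ratio = 21.85 / 1.12
P_ac = 19.51 kW

19.51


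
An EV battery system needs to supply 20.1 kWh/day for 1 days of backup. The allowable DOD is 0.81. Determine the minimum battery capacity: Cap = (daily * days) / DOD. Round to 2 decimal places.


Total energy needed = daily * days = 20.1 * 1 = 20.1 kWh
Account for depth of discharge:
  Cap = total_energy / DOD = 20.1 / 0.81
  Cap = 24.81 kWh

24.81


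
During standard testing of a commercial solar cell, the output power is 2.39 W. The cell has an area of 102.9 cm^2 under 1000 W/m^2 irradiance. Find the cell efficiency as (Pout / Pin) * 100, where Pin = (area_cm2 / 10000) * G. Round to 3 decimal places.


First compute the input power:
  Pin = area_cm2 / 10000 * G = 102.9 / 10000 * 1000 = 10.29 W
Then compute efficiency:
  Efficiency = (Pout / Pin) * 100 = (2.39 / 10.29) * 100
  Efficiency = 23.226%

23.226


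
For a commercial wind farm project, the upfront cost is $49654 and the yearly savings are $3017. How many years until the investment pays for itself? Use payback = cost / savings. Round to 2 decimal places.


Simple payback period = initial cost / annual savings
Payback = 49654 / 3017
Payback = 16.46 years

16.46


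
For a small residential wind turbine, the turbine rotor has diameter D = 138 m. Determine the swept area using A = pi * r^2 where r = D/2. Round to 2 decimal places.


Compute the rotor radius:
  r = D / 2 = 138 / 2 = 69.0 m
Calculate swept area:
  A = pi * r^2 = pi * 69.0^2
  A = 14957.12 m^2

14957.12


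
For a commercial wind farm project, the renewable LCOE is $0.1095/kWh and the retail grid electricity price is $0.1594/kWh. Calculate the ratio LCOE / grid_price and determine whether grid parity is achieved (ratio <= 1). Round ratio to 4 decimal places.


Compare LCOE to grid price:
  LCOE = $0.1095/kWh, Grid price = $0.1594/kWh
  Ratio = LCOE / grid_price = 0.1095 / 0.1594 = 0.6870
  Grid parity achieved (ratio <= 1)? yes

0.6870


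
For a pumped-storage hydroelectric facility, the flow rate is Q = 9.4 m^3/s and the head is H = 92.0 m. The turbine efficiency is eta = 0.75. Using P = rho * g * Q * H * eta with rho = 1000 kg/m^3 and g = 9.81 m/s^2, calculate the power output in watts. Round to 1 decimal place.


Apply the hydropower formula P = rho * g * Q * H * eta
rho * g = 1000 * 9.81 = 9810.0
P = 9810.0 * 9.4 * 92.0 * 0.75
P = 6362766.0 W

6362766.0


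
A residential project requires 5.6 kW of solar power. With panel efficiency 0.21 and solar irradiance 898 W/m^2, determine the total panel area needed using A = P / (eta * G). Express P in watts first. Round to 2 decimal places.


Convert target power to watts: P = 5.6 * 1000 = 5600.0 W
Compute denominator: eta * G = 0.21 * 898 = 188.58
Required area A = P / (eta * G) = 5600.0 / 188.58
A = 29.70 m^2

29.70


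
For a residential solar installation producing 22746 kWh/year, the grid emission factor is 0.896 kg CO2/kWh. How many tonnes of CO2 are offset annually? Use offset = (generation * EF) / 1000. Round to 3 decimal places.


CO2 offset in kg = generation * emission_factor
CO2 offset = 22746 * 0.896 = 20380.42 kg
Convert to tonnes:
  CO2 offset = 20380.42 / 1000 = 20.380 tonnes

20.380


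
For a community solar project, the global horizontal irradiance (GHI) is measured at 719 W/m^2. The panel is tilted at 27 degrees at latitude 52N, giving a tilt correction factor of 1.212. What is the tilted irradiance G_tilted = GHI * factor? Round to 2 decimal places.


Identify the given values:
  GHI = 719 W/m^2, tilt correction factor = 1.212
Apply the formula G_tilted = GHI * factor:
  G_tilted = 719 * 1.212
  G_tilted = 871.43 W/m^2

871.43


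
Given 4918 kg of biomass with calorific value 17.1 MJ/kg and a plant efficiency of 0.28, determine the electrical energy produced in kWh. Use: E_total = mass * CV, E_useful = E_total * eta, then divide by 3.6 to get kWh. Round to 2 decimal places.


Total energy = mass * CV = 4918 * 17.1 = 84097.8 MJ
Useful energy = total * eta = 84097.8 * 0.28 = 23547.38 MJ
Convert to kWh: 23547.38 / 3.6
Useful energy = 6540.94 kWh

6540.94


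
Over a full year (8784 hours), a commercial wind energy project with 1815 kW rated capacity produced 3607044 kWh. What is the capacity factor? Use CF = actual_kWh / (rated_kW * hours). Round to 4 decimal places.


Capacity factor = actual output / maximum possible output
Maximum possible = rated * hours = 1815 * 8784 = 15942960 kWh
CF = 3607044 / 15942960
CF = 0.2262

0.2262


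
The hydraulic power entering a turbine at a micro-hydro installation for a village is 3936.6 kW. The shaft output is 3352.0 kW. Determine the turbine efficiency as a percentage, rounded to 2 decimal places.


Turbine efficiency = (output power / input power) * 100
eta = (3352.0 / 3936.6) * 100
eta = 85.15%

85.15
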